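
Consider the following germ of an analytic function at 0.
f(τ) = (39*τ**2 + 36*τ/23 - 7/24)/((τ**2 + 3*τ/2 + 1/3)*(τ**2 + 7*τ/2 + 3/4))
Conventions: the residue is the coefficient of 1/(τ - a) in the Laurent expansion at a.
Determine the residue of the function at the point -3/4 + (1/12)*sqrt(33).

The residue is 4737/851 - (38188/9361)*sqrt(33).

The factor τ**2 + 3*τ/2 + 1/3 splits as (τ - a)(τ - a') with a = -3/4 + (1/12)*sqrt(33), a' = -3/4 - (1/12)*sqrt(33). At the order-1 pole a set g(τ) = (τ - a)*f(τ) = [(39*τ**2 + 36*τ/23 - 7/24)/(τ**2 + 7*τ/2 + 3/4)] / (τ - a').
Simple pole: residue = g(a) at a = -3/4 + (1/12)*sqrt(33), which is 4737/851 - (38188/9361)*sqrt(33).


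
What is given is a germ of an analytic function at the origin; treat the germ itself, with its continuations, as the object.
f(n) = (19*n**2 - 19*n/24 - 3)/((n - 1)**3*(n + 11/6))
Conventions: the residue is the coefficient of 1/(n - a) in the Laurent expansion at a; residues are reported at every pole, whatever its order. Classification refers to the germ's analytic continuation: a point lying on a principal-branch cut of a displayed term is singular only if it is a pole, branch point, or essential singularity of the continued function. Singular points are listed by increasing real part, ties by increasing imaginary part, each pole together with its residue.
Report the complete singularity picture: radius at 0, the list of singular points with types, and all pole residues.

Radius of convergence at 0: 1.
At -11/6: a pole of order 1; residue -26919/9826.
At 1: a pole of order 3; residue 26919/9826.

Denominator factor (n + 11/6): pole of order 1 at -11/6, modulus 11/6.
Denominator factor (n - 1)^3: pole of order 3 at 1, modulus 1.
The radius of convergence is the smallest modulus among the singular points: 1.
At the order-1 pole -11/6 set g(n) = (n - (-11/6))*f(n) = (19*n**2 - 19*n/24 - 3)/(n - 1)**3.
Simple pole: residue = g(a) at a = -11/6, which is -26919/9826.
At the order-3 pole 1 set g(n) = (n - (1))^3*f(n) = (19*n**2 - 19*n/24 - 3)/(n + 11/6).
Order-3 pole: residue = g''(a)/2; g''(1) = 26919/4913, so the residue is 26919/9826.
List the singular points by increasing real part (a conjugate pair: the negative imaginary part first).


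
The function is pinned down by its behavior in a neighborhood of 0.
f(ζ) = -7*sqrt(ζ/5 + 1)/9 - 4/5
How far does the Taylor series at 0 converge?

Branch term (-7/9)*sqrt(1 - ζ/(-5)): its argument vanishes at ζ = -5, a square-root branch point, modulus 5.
The radius of convergence is the smallest modulus among the singular points: 5.

The radius of convergence is 5.


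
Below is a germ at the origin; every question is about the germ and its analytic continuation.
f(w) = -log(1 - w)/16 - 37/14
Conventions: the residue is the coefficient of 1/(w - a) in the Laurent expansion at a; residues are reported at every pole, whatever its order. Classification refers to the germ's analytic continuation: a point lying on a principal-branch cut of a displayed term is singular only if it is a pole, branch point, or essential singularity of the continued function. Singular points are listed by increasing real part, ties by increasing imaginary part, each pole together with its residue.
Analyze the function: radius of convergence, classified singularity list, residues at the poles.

Branch term (-1/16)*log(1 - w/(1)): its argument vanishes at w = 1, a logarithmic branch point, modulus 1.
The radius of convergence is the smallest modulus among the singular points: 1.

Radius of convergence at 0: 1.
At 1: a logarithmic branch point.


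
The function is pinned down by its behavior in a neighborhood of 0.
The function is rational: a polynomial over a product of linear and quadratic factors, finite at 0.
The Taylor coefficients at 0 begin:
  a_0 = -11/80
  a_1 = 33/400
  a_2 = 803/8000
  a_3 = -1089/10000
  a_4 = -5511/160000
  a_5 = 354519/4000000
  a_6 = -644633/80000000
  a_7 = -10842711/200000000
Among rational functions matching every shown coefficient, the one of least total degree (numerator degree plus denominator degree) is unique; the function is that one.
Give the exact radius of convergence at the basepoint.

No rational of total degree below 4 reproduces all 8 coefficients; solving the [0/4] Pade equations on them gives f(ε) = -11/(20*(ε**2 + 3*ε/5 + 2)**2), whose expansion matches every shown term.
Denominator factor (ε**2 + 3*ε/5 + 2)^2: discriminant -191/25, complex-conjugate roots (-3/10) + ((1/10)*sqrt(191))*i and (-3/10) - ((1/10)*sqrt(191))*i; poles of order 2, moduli sqrt(2) and sqrt(2).
The radius of convergence is the smallest modulus among the singular points: sqrt(2).

The radius of convergence is sqrt(2).


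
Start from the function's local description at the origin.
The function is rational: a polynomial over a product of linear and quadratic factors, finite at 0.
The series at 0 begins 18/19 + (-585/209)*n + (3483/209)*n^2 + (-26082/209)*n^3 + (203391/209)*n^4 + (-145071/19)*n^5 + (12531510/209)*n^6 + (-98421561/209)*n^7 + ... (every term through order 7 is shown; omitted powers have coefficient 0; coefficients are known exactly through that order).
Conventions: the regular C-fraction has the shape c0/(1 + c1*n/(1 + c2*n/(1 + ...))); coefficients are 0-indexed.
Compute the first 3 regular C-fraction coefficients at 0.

Taylor coefficients (read off): a_0 = 18/19, a_1 = -585/209, a_2 = 3483/209.
c0 = a_0 = 18/19. Peel one level at a time: if S = 1 + c*n/S' with S'(0) = 1, then c is the n-coefficient of S and S' = c*n/(S - 1).
S_1 = c0/f = 1 + (65/22)*n + (-4289/484)*n^2 + ...; c1 = 65/22.
S_2 = c1*n/(S_1 - 1) = 1 + (4289/1430)*n + ...; c2 = 4289/1430.

The regular C-fraction coefficients are [18/19, 65/22, 4289/1430].


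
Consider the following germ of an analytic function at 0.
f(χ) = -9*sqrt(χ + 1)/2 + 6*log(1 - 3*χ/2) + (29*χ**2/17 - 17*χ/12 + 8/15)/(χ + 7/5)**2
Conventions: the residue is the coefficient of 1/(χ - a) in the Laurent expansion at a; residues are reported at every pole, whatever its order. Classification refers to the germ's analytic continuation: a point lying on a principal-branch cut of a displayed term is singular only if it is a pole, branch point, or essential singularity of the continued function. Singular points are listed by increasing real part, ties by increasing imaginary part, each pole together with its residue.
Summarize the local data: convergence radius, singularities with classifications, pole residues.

Denominator factor (χ + 7/5)^2: pole of order 2 at -7/5, modulus 7/5.
Branch term (-9/2)*sqrt(1 - χ/(-1)): its argument vanishes at χ = -1, a square-root branch point, modulus 1.
Branch term (6)*log(1 - χ/(2/3)): its argument vanishes at χ = 2/3, a logarithmic branch point, modulus 2/3.
The radius of convergence is the smallest modulus among the singular points: 2/3.
The branch terms are analytic at -7/5 and contribute nothing to the residue; only the rational part matters.
At the order-2 pole -7/5 set g(χ) = (χ - (-7/5))^2*(rational part) = 29*χ**2/17 - 17*χ/12 + 8/15.
Order-2 pole: residue = g'(a); g'(-7/5) = -6317/1020, so the residue is -6317/1020.
List the singular points by increasing real part (a conjugate pair: the negative imaginary part first).

Radius of convergence at 0: 2/3.
At -7/5: a pole of order 2; residue -6317/1020.
At -1: an algebraic (square-root) branch point.
At 2/3: a logarithmic branch point.


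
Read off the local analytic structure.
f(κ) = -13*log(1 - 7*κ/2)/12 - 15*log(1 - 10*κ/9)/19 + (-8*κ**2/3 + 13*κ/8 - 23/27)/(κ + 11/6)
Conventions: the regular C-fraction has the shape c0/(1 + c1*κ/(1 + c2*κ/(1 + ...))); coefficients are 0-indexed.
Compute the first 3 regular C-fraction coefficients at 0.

The regular C-fraction coefficients are [-46/99, 961497/76912, -269651936485/20168361072].

Taylor coefficients (expand at 0): a_0 = -46/99, a_1 = 106833/18392, a_2 = 110264221/21849696.
c0 = a_0 = -46/99. Peel one level at a time: if S = 1 + c*κ/S' with S'(0) = 1, then c is the κ-coefficient of S and S' = c*κ/(S - 1).
S_1 = c0/f = 1 + (961497/76912)*κ + (269651936485/1613306112)*κ^2 + ...; c1 = 961497/76912.
S_2 = c1*κ/(S_1 - 1) = 1 + (-269651936485/20168361072)*κ + ...; c2 = -269651936485/20168361072.


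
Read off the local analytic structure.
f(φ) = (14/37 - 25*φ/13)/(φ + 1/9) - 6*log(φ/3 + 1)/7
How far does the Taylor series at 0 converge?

Denominator factor (φ + 1/9): pole of order 1 at -1/9, modulus 1/9.
Branch term (-6/7)*log(1 - φ/(-3)): its argument vanishes at φ = -3, a logarithmic branch point, modulus 3.
The radius of convergence is the smallest modulus among the singular points: 1/9.

The radius of convergence is 1/9.


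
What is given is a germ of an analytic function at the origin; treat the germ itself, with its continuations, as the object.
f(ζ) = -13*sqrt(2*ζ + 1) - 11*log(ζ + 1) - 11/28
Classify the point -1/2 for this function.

The term (-13)*sqrt(1 - ζ/(-1/2)) has argument 1 - -1/2/(-1/2) = 0 at -1/2: a square-root (algebraic, two-sheeted) branch point; the remaining terms are analytic or single-valued there.

The point is an algebraic (square-root) branch point.


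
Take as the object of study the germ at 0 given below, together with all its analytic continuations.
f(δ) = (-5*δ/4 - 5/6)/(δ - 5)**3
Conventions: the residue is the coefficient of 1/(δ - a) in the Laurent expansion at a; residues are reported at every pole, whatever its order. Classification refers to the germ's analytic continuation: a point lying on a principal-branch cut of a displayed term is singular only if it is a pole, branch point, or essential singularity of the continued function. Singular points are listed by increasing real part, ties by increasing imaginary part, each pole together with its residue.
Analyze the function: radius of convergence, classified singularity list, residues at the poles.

Radius of convergence at 0: 5.
At 5: a pole of order 3; residue 0.

Denominator factor (δ - 5)^3: pole of order 3 at 5, modulus 5.
The radius of convergence is the smallest modulus among the singular points: 5.
At the order-3 pole 5 set g(δ) = (δ - (5))^3*f(δ) = -5*δ/4 - 5/6.
Order-3 pole: residue = g''(a)/2; g''(5) = 0, so the residue is 0.


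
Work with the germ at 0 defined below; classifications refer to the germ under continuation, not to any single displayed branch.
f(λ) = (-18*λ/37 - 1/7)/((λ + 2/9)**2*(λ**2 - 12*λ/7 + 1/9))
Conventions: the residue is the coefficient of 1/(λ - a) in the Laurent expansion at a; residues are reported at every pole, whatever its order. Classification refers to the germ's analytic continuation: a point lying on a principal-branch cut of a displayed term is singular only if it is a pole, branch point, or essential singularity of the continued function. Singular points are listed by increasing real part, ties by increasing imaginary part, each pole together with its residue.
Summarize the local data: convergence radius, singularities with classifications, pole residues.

Radius of convergence at 0: 6/7 - (5/21)*sqrt(11).
At -2/9: a pole of order 2; residue -4025538/3487213.
At 6/7 - (5/21)*sqrt(11): a pole of order 1; residue 2012769/3487213 + (17309133/76718686)*sqrt(11).
At 6/7 + (5/21)*sqrt(11): a pole of order 1; residue 2012769/3487213 - (17309133/76718686)*sqrt(11).

Denominator factor (λ + 2/9)^2: pole of order 2 at -2/9, modulus 2/9.
Denominator factor (λ**2 - 12*λ/7 + 1/9): discriminant 1100/441, real irrational roots 6/7 + (5/21)*sqrt(11) and 6/7 - (5/21)*sqrt(11); poles of order 1, moduli 6/7 + (5/21)*sqrt(11) and 6/7 - (5/21)*sqrt(11).
The radius of convergence is the smallest modulus among the singular points: 6/7 - (5/21)*sqrt(11).
At the order-2 pole -2/9 set g(λ) = (λ - (-2/9))^2*f(λ) = (-18*λ/37 - 1/7)/(λ**2 - 12*λ/7 + 1/9).
Order-2 pole: residue = g'(a); g'(-2/9) = -4025538/3487213, so the residue is -4025538/3487213.
The factor λ**2 - 12*λ/7 + 1/9 splits as (λ - a)(λ - a') with a = 6/7 - (5/21)*sqrt(11), a' = 6/7 + (5/21)*sqrt(11). At the order-1 pole a set g(λ) = (λ - a)*f(λ) = [(-18*λ/37 - 1/7)/(λ + 2/9)**2] / (λ - a').
Simple pole: residue = g(a) at a = 6/7 - (5/21)*sqrt(11), which is 2012769/3487213 + (17309133/76718686)*sqrt(11).
The factor λ**2 - 12*λ/7 + 1/9 splits as (λ - a)(λ - a') with a = 6/7 + (5/21)*sqrt(11), a' = 6/7 - (5/21)*sqrt(11). At the order-1 pole a set g(λ) = (λ - a)*f(λ) = [(-18*λ/37 - 1/7)/(λ + 2/9)**2] / (λ - a').
Simple pole: residue = g(a) at a = 6/7 + (5/21)*sqrt(11), which is 2012769/3487213 - (17309133/76718686)*sqrt(11).
List the singular points by increasing real part (a conjugate pair: the negative imaginary part first).


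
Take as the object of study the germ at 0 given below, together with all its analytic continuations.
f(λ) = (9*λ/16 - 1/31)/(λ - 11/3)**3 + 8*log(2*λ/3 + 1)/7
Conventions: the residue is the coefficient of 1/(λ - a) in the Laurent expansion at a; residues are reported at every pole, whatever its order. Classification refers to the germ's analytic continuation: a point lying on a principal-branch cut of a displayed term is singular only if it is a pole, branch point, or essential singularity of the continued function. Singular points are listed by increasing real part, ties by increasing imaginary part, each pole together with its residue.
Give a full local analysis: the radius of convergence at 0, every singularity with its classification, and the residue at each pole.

Denominator factor (λ - 11/3)^3: pole of order 3 at 11/3, modulus 11/3.
Branch term (8/7)*log(1 - λ/(-3/2)): its argument vanishes at λ = -3/2, a logarithmic branch point, modulus 3/2.
The radius of convergence is the smallest modulus among the singular points: 3/2.
The branch term is analytic at 11/3 and contributes nothing to the residue; only the rational part matters.
At the order-3 pole 11/3 set g(λ) = (λ - (11/3))^3*(rational part) = 9*λ/16 - 1/31.
Order-3 pole: residue = g''(a)/2; g''(11/3) = 0, so the residue is 0.
List the singular points by increasing real part (a conjugate pair: the negative imaginary part first).

Radius of convergence at 0: 3/2.
At -3/2: a logarithmic branch point.
At 11/3: a pole of order 3; residue 0.


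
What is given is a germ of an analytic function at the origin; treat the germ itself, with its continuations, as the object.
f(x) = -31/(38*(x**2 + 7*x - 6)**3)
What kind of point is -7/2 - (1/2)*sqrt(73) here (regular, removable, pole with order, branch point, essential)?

The point is a pole of order 3.

The denominator factor x**2 + 7*x - 6 vanishes at -7/2 - (1/2)*sqrt(73) and appears to the power 3; the numerator there equals -31/38, nonzero, and no other factor vanishes.
Hence a pole whose order is the multiplicity, 3.


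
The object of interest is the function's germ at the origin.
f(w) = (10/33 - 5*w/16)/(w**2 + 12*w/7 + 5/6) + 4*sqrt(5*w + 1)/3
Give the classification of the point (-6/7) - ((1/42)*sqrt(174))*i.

The denominator factor w**2 + 12*w/7 + 5/6 vanishes at (-6/7) - ((1/42)*sqrt(174))*i and appears to the power 1; the numerator there equals (1055/1848) + ((5/672)*sqrt(174))*i, nonzero, and no other factor vanishes.
The branch terms are analytic at this point.
Hence a pole whose order is the multiplicity, 1.

The point is a pole of order 1.


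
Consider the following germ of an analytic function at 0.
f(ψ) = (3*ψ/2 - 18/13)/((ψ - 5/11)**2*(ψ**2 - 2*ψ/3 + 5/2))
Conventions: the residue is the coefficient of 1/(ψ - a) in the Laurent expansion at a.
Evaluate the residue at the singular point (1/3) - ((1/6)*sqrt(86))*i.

The factor ψ**2 - 2*ψ/3 + 5/2 splits as (ψ - a)(ψ - a') with a = (1/3) - ((1/6)*sqrt(86))*i, a' = (1/3) + ((1/6)*sqrt(86))*i. At the order-1 pole a set g(ψ) = (ψ - a)*f(ψ) = [(3*ψ/2 - 18/13)/(ψ - 5/11)**2] / (ψ - a').
Simple pole: residue = g(a) at a = (1/3) - ((1/6)*sqrt(86))*i, which is (-25871373/79170650) + ((25315983/3404337950)*sqrt(86))*i.

The residue is (-25871373/79170650) + ((25315983/3404337950)*sqrt(86))*i.


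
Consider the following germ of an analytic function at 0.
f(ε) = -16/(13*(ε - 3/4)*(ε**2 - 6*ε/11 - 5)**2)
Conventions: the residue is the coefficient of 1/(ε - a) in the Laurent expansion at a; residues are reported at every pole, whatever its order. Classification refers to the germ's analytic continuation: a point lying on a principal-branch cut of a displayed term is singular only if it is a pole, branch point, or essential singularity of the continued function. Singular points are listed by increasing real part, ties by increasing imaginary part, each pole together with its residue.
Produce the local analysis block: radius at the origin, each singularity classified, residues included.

Denominator factor (ε - 3/4): pole of order 1 at 3/4, modulus 3/4.
Denominator factor (ε**2 - 6*ε/11 - 5)^2: discriminant 2456/121, real irrational roots 3/11 + (1/11)*sqrt(614) and 3/11 - (1/11)*sqrt(614); poles of order 2, moduli 3/11 + (1/11)*sqrt(614) and -3/11 + (1/11)*sqrt(614).
The radius of convergence is the smallest modulus among the singular points: 3/4.
The factor ε**2 - 6*ε/11 - 5 splits as (ε - a)(ε - a') with a = 3/11 - (1/11)*sqrt(614), a' = 3/11 + (1/11)*sqrt(614). At the order-2 pole a set g(ε) = (ε - a)^2*f(ε) = [-16/(13*(ε - 3/4))] / (ε - a')^2.
Order-2 pole: residue = g'(a); g'(3/11 - (1/11)*sqrt(614)) = 247808/9458917 - (295071084/891493468333)*sqrt(614), so the residue is 247808/9458917 - (295071084/891493468333)*sqrt(614).
At the order-1 pole 3/4 set g(ε) = (ε - (3/4))*f(ε) = -16/(13*(ε**2 - 6*ε/11 - 5)**2).
Simple pole: residue = g(a) at a = 3/4, which is -495616/9458917.
The factor ε**2 - 6*ε/11 - 5 splits as (ε - a)(ε - a') with a = 3/11 + (1/11)*sqrt(614), a' = 3/11 - (1/11)*sqrt(614). At the order-2 pole a set g(ε) = (ε - a)^2*f(ε) = [-16/(13*(ε - 3/4))] / (ε - a')^2.
Order-2 pole: residue = g'(a); g'(3/11 + (1/11)*sqrt(614)) = 247808/9458917 + (295071084/891493468333)*sqrt(614), so the residue is 247808/9458917 + (295071084/891493468333)*sqrt(614).
List the singular points by increasing real part (a conjugate pair: the negative imaginary part first).

Radius of convergence at 0: 3/4.
At 3/11 - (1/11)*sqrt(614): a pole of order 2; residue 247808/9458917 - (295071084/891493468333)*sqrt(614).
At 3/4: a pole of order 1; residue -495616/9458917.
At 3/11 + (1/11)*sqrt(614): a pole of order 2; residue 247808/9458917 + (295071084/891493468333)*sqrt(614).


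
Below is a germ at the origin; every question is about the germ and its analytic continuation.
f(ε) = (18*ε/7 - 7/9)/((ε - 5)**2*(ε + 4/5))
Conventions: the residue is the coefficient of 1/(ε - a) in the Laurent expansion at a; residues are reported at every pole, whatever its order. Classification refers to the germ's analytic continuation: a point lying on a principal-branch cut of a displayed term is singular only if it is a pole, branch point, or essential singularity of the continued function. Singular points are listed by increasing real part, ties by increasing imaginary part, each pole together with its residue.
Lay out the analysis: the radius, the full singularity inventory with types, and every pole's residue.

Radius of convergence at 0: 4/5.
At -4/5: a pole of order 1; residue -4465/52983.
At 5: a pole of order 2; residue 4465/52983.

Denominator factor (ε + 4/5): pole of order 1 at -4/5, modulus 4/5.
Denominator factor (ε - 5)^2: pole of order 2 at 5, modulus 5.
The radius of convergence is the smallest modulus among the singular points: 4/5.
At the order-1 pole -4/5 set g(ε) = (ε - (-4/5))*f(ε) = (18*ε/7 - 7/9)/(ε - 5)**2.
Simple pole: residue = g(a) at a = -4/5, which is -4465/52983.
At the order-2 pole 5 set g(ε) = (ε - (5))^2*f(ε) = (18*ε/7 - 7/9)/(ε + 4/5).
Order-2 pole: residue = g'(a); g'(5) = 4465/52983, so the residue is 4465/52983.
List the singular points by increasing real part (a conjugate pair: the negative imaginary part first).


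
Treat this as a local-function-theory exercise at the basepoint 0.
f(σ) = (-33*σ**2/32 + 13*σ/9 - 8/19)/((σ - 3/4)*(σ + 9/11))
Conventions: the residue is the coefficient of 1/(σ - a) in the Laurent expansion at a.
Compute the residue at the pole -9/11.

At the order-1 pole -9/11 set g(σ) = (σ - (-9/11))*f(σ) = (-33*σ**2/32 + 13*σ/9 - 8/19)/(σ - 3/4).
Simple pole: residue = g(a) at a = -9/11, which is 15337/10488.

The residue is 15337/10488.


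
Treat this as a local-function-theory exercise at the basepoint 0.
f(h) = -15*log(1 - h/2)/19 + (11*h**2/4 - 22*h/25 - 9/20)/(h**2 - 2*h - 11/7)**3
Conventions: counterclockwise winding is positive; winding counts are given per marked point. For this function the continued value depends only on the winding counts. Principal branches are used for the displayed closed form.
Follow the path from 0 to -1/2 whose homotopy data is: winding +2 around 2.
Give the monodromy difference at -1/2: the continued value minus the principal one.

Continued minus principal equals -(60/19)*pi*i.

The rational part is single-valued and drops out of the difference; each branch term changes only by its own monodromy.
(-15/19)*log(1 - h/(2)): each positive loop around 2 adds 2*pi*i to the log, so winding +2 contributes (-15/19)*(2)*2*pi*i = -(60/19)*pi*i.
Summing the contributions at h = -1/2 gives -(60/19)*pi*i.


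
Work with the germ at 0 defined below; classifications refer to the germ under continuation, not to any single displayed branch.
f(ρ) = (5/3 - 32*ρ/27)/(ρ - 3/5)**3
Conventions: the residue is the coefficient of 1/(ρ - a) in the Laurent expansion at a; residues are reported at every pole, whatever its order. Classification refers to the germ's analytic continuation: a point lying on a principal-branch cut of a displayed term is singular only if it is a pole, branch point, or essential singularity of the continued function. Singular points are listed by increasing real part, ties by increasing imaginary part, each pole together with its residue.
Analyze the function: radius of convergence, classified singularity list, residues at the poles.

Denominator factor (ρ - 3/5)^3: pole of order 3 at 3/5, modulus 3/5.
The radius of convergence is the smallest modulus among the singular points: 3/5.
At the order-3 pole 3/5 set g(ρ) = (ρ - (3/5))^3*f(ρ) = 5/3 - 32*ρ/27.
Order-3 pole: residue = g''(a)/2; g''(3/5) = 0, so the residue is 0.

Radius of convergence at 0: 3/5.
At 3/5: a pole of order 3; residue 0.


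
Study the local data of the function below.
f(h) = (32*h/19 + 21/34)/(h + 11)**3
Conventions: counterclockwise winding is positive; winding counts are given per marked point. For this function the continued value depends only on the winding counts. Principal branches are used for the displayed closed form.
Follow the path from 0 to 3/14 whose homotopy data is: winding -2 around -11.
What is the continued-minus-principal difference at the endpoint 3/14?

Continued minus principal equals 0.

The function is rational, hence single-valued: continuing it around any pole returns the same value, so the difference is 0.


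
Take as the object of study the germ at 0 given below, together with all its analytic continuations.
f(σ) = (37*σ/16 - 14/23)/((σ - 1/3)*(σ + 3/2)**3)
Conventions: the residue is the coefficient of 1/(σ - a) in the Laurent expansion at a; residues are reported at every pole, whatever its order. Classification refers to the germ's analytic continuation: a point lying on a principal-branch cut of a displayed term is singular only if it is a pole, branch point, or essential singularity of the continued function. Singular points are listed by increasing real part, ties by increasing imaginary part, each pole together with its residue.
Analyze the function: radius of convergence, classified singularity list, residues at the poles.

Denominator factor (σ + 3/2)^3: pole of order 3 at -3/2, modulus 3/2.
Denominator factor (σ - 1/3): pole of order 1 at 1/3, modulus 1/3.
The radius of convergence is the smallest modulus among the singular points: 1/3.
At the order-3 pole -3/2 set g(σ) = (σ - (-3/2))^3*f(σ) = (37*σ/16 - 14/23)/(σ - 1/3).
Order-3 pole: residue = g''(a)/2; g''(-3/2) = -1611/30613, so the residue is -1611/61226.
At the order-1 pole 1/3 set g(σ) = (σ - (1/3))*f(σ) = (37*σ/16 - 14/23)/(σ + 3/2)**3.
Simple pole: residue = g(a) at a = 1/3, which is 1611/61226.
List the singular points by increasing real part (a conjugate pair: the negative imaginary part first).

Radius of convergence at 0: 1/3.
At -3/2: a pole of order 3; residue -1611/61226.
At 1/3: a pole of order 1; residue 1611/61226.


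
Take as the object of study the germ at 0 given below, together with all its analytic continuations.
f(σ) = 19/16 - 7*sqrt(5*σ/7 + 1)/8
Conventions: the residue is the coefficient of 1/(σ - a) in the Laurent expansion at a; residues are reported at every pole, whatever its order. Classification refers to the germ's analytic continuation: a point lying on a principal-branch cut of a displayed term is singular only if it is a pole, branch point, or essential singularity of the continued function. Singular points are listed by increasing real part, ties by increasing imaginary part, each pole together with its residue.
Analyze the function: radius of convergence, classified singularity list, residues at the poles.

Radius of convergence at 0: 7/5.
At -7/5: an algebraic (square-root) branch point.

Branch term (-7/8)*sqrt(1 - σ/(-7/5)): its argument vanishes at σ = -7/5, a square-root branch point, modulus 7/5.
The radius of convergence is the smallest modulus among the singular points: 7/5.


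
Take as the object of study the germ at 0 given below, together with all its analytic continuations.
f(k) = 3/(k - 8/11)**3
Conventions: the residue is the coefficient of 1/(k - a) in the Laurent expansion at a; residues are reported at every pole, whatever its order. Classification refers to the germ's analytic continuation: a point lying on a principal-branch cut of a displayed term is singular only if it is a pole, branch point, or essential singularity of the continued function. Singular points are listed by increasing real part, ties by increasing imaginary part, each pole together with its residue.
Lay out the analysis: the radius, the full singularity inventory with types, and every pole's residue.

Radius of convergence at 0: 8/11.
At 8/11: a pole of order 3; residue 0.

Denominator factor (k - 8/11)^3: pole of order 3 at 8/11, modulus 8/11.
The radius of convergence is the smallest modulus among the singular points: 8/11.
At the order-3 pole 8/11 set g(k) = (k - (8/11))^3*f(k) = 3.
Order-3 pole: residue = g''(a)/2; g''(8/11) = 0, so the residue is 0.


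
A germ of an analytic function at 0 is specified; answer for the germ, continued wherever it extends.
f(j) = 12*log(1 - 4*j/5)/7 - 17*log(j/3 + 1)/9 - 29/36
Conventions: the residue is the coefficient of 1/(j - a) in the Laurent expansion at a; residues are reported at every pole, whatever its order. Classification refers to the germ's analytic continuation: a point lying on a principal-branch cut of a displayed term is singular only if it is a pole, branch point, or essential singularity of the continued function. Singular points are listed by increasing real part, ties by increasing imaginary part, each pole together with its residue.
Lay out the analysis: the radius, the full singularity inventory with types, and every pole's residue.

Branch term (12/7)*log(1 - j/(5/4)): its argument vanishes at j = 5/4, a logarithmic branch point, modulus 5/4.
Branch term (-17/9)*log(1 - j/(-3)): its argument vanishes at j = -3, a logarithmic branch point, modulus 3.
The radius of convergence is the smallest modulus among the singular points: 5/4.
List the singular points by increasing real part (a conjugate pair: the negative imaginary part first).

Radius of convergence at 0: 5/4.
At -3: a logarithmic branch point.
At 5/4: a logarithmic branch point.


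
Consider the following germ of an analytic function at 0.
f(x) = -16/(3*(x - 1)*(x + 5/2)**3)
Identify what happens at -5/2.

The denominator factor x + 5/2 vanishes at -5/2 and appears to the power 3; the numerator there equals -16/3, nonzero, and no other factor vanishes.
Hence a pole whose order is the multiplicity, 3.

The point is a pole of order 3.


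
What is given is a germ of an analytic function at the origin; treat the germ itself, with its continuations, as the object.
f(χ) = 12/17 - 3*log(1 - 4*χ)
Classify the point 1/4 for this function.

The point is a logarithmic branch point.

The term (-3)*log(1 - χ/(1/4)) has argument 1 - 1/4/(1/4) = 0 at 1/4: a logarithmic (infinitely-sheeted) branch point; the remaining terms are analytic or single-valued there.


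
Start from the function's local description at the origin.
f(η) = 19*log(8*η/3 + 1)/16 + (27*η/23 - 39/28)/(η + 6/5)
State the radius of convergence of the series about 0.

The radius of convergence is 3/8.

Denominator factor (η + 6/5): pole of order 1 at -6/5, modulus 6/5.
Branch term (19/16)*log(1 - η/(-3/8)): its argument vanishes at η = -3/8, a logarithmic branch point, modulus 3/8.
The radius of convergence is the smallest modulus among the singular points: 3/8.


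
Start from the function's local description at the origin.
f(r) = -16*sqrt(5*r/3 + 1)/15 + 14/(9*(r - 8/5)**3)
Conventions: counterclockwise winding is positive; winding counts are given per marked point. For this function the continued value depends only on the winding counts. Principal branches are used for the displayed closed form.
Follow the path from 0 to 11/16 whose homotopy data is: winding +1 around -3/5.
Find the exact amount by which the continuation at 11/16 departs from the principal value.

Continued minus principal equals (8/45)*sqrt(309).

The rational part is single-valued and drops out of the difference; each branch term changes only by its own monodromy.
(-16/15)*sqrt(1 - r/(-3/5)): winding +1 is odd, the square root flips sign, contributing -2*(-16/15)*sqrt(1 - (11/16)/(-3/5)) = -2*(-16/15)*sqrt(103/48) = (8/45)*sqrt(309).
Summing the contributions at r = 11/16 gives (8/45)*sqrt(309).


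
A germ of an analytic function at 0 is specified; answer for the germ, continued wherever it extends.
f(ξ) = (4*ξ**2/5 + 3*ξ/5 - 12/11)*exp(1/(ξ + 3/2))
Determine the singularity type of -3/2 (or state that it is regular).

The exponent 1/(ξ - (-3/2)) has a pole at -3/2, so exp(1/(ξ - (-3/2))) takes every nonzero value near it: an essential singularity (not a pole of any order).

The point is an essential singularity.


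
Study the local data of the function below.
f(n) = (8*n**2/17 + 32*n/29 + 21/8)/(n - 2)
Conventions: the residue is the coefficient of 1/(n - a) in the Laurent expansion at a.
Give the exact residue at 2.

At the order-1 pole 2 set g(n) = (n - (2))*f(n) = 8*n**2/17 + 32*n/29 + 21/8.
Simple pole: residue = g(a) at a = 2, which is 26481/3944.

The residue is 26481/3944.


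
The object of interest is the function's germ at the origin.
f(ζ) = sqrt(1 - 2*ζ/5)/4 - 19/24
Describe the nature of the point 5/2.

The point is an algebraic (square-root) branch point.

The term (1/4)*sqrt(1 - ζ/(5/2)) has argument 1 - 5/2/(5/2) = 0 at 5/2: a square-root (algebraic, two-sheeted) branch point; the remaining terms are analytic or single-valued there.


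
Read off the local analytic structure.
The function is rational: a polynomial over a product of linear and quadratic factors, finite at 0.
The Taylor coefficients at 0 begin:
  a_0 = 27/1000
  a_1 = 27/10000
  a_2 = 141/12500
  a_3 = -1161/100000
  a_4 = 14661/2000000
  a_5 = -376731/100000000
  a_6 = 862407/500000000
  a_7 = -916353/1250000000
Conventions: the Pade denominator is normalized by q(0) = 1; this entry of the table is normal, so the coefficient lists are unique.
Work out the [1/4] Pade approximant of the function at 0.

The Pade approximant has numerator coefficients [27/1000, -1134/40375]; denominator coefficients [1, -3683/3230, -88301/290700, 2723119/2907000, -19061833/26163000].

Taylor coefficients needed (read off): a_0 = 27/1000, a_1 = 27/10000, a_2 = 141/12500, a_3 = -1161/100000, a_4 = 14661/2000000, a_5 = -376731/100000000.
Write the denominator as Q(μ) = 1 + q1*μ + q2*μ^2 + q3*μ^3 + q4*μ^4. Requiring Q*f - P = O(μ^6) with deg P <= 1 kills the coefficients of μ^2..μ^5 in Q*f:
  μ^2: a_2 + q1*a_1 + q2*a_0 = 0, i.e. 141/12500 + (27/10000)*q1 + (27/1000)*q2 = 0.
  μ^3: a_3 + q1*a_2 + q2*a_1 + q3*a_0 = 0, i.e. -1161/100000 + (141/12500)*q1 + (27/10000)*q2 + (27/1000)*q3 = 0.
  μ^4: a_4 + q1*a_3 + q2*a_2 + q3*a_1 + q4*a_0 = 0, i.e. 14661/2000000 + (-1161/100000)*q1 + (141/12500)*q2 + (27/10000)*q3 + (27/1000)*q4 = 0.
  μ^5: a_5 + q1*a_4 + q2*a_3 + q3*a_2 + q4*a_1 = 0, i.e. -376731/100000000 + (14661/2000000)*q1 + (-1161/100000)*q2 + (141/12500)*q3 + (27/10000)*q4 = 0.
Solving this linear system: q1 = -3683/3230, q2 = -88301/290700, q3 = 2723119/2907000, q4 = -19061833/26163000.
The numerator is Q*f truncated at degree 1: P0 = a_0 = 27/1000; P1 = a_1 + q1*a_0 = -1134/40375.


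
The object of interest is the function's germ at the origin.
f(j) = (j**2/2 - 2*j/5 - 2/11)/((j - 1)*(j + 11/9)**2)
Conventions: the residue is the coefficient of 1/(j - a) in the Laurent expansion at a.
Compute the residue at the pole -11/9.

The residue is 22729/44000.

At the order-2 pole -11/9 set g(j) = (j - (-11/9))^2*f(j) = (j**2/2 - 2*j/5 - 2/11)/(j - 1).
Order-2 pole: residue = g'(a); g'(-11/9) = 22729/44000, so the residue is 22729/44000.


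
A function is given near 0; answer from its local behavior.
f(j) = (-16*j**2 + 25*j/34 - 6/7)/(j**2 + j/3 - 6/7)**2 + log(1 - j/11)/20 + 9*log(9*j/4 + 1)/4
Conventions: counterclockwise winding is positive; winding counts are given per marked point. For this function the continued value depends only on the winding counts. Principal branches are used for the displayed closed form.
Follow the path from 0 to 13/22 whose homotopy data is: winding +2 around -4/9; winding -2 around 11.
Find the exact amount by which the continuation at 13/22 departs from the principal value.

The rational part is single-valued and drops out of the difference; each branch term changes only by its own monodromy.
(9/4)*log(1 - j/(-4/9)): each positive loop around -4/9 adds 2*pi*i to the log, so winding +2 contributes (9/4)*(2)*2*pi*i = (9)*pi*i.
(1/20)*log(1 - j/(11)): each positive loop around 11 adds 2*pi*i to the log, so winding -2 contributes (1/20)*(-2)*2*pi*i = -(1/5)*pi*i.
Summing the contributions at j = 13/22 gives (44/5)*pi*i.

Continued minus principal equals (44/5)*pi*i.


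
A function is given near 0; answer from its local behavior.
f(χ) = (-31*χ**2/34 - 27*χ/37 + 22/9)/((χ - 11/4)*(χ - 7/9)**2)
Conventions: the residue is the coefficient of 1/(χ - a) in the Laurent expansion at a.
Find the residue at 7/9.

At the order-2 pole 7/9 set g(χ) = (χ - (7/9))^2*f(χ) = (-31*χ**2/34 - 27*χ/37 + 22/9)/(χ - 11/4).
Order-2 pole: residue = g'(a); g'(7/9) = 139592/186517, so the residue is 139592/186517.

The residue is 139592/186517.


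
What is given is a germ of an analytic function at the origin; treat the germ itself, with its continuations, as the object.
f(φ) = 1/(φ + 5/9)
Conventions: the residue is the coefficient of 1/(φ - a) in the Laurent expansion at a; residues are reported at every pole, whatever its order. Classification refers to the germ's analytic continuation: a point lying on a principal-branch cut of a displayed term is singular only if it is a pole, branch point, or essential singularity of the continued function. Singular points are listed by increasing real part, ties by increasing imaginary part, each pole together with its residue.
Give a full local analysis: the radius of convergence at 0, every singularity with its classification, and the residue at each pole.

Denominator factor (φ + 5/9): pole of order 1 at -5/9, modulus 5/9.
The radius of convergence is the smallest modulus among the singular points: 5/9.
At the order-1 pole -5/9 set g(φ) = (φ - (-5/9))*f(φ) = 1.
Simple pole: residue = g(a) at a = -5/9, which is 1.

Radius of convergence at 0: 5/9.
At -5/9: a pole of order 1; residue 1.


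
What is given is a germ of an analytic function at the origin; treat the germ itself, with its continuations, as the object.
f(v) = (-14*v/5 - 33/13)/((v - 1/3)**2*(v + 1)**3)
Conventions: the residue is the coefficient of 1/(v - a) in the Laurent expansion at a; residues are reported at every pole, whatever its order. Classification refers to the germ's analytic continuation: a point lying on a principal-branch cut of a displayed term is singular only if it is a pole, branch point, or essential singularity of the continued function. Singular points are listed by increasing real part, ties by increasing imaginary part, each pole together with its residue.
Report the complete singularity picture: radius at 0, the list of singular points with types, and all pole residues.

Radius of convergence at 0: 1/3.
At -1: a pole of order 3; residue -35181/16640.
At 1/3: a pole of order 2; residue 35181/16640.

Denominator factor (v + 1)^3: pole of order 3 at -1, modulus 1.
Denominator factor (v - 1/3)^2: pole of order 2 at 1/3, modulus 1/3.
The radius of convergence is the smallest modulus among the singular points: 1/3.
At the order-3 pole -1 set g(v) = (v - (-1))^3*f(v) = (-14*v/5 - 33/13)/(v - 1/3)**2.
Order-3 pole: residue = g''(a)/2; g''(-1) = -35181/8320, so the residue is -35181/16640.
At the order-2 pole 1/3 set g(v) = (v - (1/3))^2*f(v) = (-14*v/5 - 33/13)/(v + 1)**3.
Order-2 pole: residue = g'(a); g'(1/3) = 35181/16640, so the residue is 35181/16640.
List the singular points by increasing real part (a conjugate pair: the negative imaginary part first).


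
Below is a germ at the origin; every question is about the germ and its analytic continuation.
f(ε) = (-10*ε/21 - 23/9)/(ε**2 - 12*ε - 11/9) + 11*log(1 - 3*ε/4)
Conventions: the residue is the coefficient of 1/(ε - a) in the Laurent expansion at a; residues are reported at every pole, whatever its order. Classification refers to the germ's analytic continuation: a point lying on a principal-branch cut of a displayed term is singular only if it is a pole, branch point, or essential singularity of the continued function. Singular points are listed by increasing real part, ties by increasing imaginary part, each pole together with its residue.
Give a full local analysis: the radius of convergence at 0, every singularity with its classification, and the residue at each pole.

Denominator factor (ε**2 - 12*ε - 11/9): discriminant 1340/9, real irrational roots 6 + (1/3)*sqrt(335) and 6 - (1/3)*sqrt(335); poles of order 1, moduli 6 + (1/3)*sqrt(335) and -6 + (1/3)*sqrt(335).
Branch term (11)*log(1 - ε/(4/3)): its argument vanishes at ε = 4/3, a logarithmic branch point, modulus 4/3.
The radius of convergence is the smallest modulus among the singular points: -6 + (1/3)*sqrt(335).
The branch term is analytic at 6 - (1/3)*sqrt(335) and contributes nothing to the residue; only the rational part matters.
The factor ε**2 - 12*ε - 11/9 splits as (ε - a)(ε - a') with a = 6 - (1/3)*sqrt(335), a' = 6 + (1/3)*sqrt(335). At the order-1 pole a set g(ε) = (ε - a)*(rational part) = [-10*ε/21 - 23/9] / (ε - a').
Simple pole: residue = g(a) at a = 6 - (1/3)*sqrt(335), which is -5/21 + (341/14070)*sqrt(335).
The branch term is analytic at 6 + (1/3)*sqrt(335) and contributes nothing to the residue; only the rational part matters.
The factor ε**2 - 12*ε - 11/9 splits as (ε - a)(ε - a') with a = 6 + (1/3)*sqrt(335), a' = 6 - (1/3)*sqrt(335). At the order-1 pole a set g(ε) = (ε - a)*(rational part) = [-10*ε/21 - 23/9] / (ε - a').
Simple pole: residue = g(a) at a = 6 + (1/3)*sqrt(335), which is -5/21 - (341/14070)*sqrt(335).
List the singular points by increasing real part (a conjugate pair: the negative imaginary part first).

Radius of convergence at 0: -6 + (1/3)*sqrt(335).
At 6 - (1/3)*sqrt(335): a pole of order 1; residue -5/21 + (341/14070)*sqrt(335).
At 4/3: a logarithmic branch point.
At 6 + (1/3)*sqrt(335): a pole of order 1; residue -5/21 - (341/14070)*sqrt(335).


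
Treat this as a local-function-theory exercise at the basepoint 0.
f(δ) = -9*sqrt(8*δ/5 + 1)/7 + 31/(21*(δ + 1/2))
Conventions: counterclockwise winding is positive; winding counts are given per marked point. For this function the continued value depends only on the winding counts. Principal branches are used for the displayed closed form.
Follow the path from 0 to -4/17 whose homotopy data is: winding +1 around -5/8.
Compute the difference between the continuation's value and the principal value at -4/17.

The rational part is single-valued and drops out of the difference; each branch term changes only by its own monodromy.
(-9/7)*sqrt(1 - δ/(-5/8)): winding +1 is odd, the square root flips sign, contributing -2*(-9/7)*sqrt(1 - (-4/17)/(-5/8)) = -2*(-9/7)*sqrt(53/85) = (18/595)*sqrt(4505).
Summing the contributions at δ = -4/17 gives (18/595)*sqrt(4505).

Continued minus principal equals (18/595)*sqrt(4505).
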